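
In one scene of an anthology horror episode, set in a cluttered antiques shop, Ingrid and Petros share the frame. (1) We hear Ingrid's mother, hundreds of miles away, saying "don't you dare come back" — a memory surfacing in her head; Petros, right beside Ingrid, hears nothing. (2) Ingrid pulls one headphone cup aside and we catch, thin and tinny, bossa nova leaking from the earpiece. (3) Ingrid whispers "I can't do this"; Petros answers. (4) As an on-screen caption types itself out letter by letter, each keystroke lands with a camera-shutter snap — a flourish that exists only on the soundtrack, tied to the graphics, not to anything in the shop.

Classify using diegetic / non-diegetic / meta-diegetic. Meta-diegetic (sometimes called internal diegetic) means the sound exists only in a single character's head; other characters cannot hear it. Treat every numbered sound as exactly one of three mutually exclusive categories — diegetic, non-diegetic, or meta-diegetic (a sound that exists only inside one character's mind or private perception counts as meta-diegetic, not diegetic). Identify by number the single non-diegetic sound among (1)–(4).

Sound (1): a remembered line, private to Ingrid — not present in the room, not audible to Petros, so meta-diegetic.
(2) it's leaking from a physical pair of headphones in the scene → diegetic.
(3) Ingrid is a character speaking aloud in the scene → diegetic.
Sound (4): sound married to a title/caption — outside the diegesis by definition, so non-diegetic.
Only (4) is non-diegetic.

4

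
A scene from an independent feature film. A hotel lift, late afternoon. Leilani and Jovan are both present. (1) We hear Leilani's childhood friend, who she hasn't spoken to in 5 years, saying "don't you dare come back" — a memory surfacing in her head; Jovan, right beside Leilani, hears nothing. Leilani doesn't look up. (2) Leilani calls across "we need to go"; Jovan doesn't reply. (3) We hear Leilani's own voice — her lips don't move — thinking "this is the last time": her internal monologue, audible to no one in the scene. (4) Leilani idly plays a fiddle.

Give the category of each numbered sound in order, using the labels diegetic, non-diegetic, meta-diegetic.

Sound (1): a remembered line, private to Leilani — not present in the room, not audible to Jovan, so meta-diegetic.
(2) on-screen dialogue — Leilani speaks and Jovan is there to hear → diegetic.
(3) is meta-diegetic: internal monologue — inside Leilani's mind, not spoken into the scene.
Sound (4): the instrument and the performer are both in the scene, so diegetic.

meta-diegetic, diegetic, meta-diegetic, diegetic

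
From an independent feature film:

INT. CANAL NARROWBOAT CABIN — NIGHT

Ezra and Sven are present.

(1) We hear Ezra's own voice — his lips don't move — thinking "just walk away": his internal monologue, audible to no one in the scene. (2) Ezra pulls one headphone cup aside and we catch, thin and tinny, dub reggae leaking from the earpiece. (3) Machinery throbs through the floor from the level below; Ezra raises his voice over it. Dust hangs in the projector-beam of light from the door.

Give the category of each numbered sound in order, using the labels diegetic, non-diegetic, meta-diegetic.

meta-diegetic, diegetic, diegetic

(1) internal monologue — inside Ezra's mind, not spoken into the scene → meta-diegetic.
(2) is diegetic: it's leaking from a physical pair of headphones in the scene.
(3) ambient/room sound belonging to the story's physical space → diegetic.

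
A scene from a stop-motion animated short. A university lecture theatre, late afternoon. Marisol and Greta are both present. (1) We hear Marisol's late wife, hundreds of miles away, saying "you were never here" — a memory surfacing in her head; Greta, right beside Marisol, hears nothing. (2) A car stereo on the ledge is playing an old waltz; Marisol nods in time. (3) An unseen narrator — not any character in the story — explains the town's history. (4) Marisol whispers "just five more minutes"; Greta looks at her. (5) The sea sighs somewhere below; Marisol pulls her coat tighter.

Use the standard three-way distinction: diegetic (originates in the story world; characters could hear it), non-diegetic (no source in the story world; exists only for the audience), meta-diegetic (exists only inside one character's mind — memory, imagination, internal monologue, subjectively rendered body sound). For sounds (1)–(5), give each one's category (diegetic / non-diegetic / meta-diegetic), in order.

(1) the voice is a memory playing only inside Marisol's mind; Greta can't hear it → meta-diegetic.
Sound (2): source music from a car stereo, which exists in the story world, so diegetic.
(3) external voice-over — not a character, not heard by anyone in the scene → non-diegetic.
(4) on-screen dialogue — Marisol speaks and Greta is there to hear → diegetic.
(5) the sea is part of the location's real environment → diegetic.

meta-diegetic, diegetic, non-diegetic, diegetic, diegetic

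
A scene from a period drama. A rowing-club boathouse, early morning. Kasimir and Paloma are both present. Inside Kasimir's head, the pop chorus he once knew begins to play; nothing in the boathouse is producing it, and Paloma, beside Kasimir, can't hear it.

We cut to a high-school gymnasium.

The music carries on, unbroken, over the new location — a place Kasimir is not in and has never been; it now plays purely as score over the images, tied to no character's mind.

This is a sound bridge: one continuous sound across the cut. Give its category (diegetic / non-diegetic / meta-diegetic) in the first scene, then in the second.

Scene one: the music exists only inside Kasimir's mind; Paloma can't hear it → meta-diegetic.
Scene two: it's detached from Kasimir entirely and plays over unrelated images with no in-world source — conventional underscore → non-diegetic.

meta-diegetic, non-diegetic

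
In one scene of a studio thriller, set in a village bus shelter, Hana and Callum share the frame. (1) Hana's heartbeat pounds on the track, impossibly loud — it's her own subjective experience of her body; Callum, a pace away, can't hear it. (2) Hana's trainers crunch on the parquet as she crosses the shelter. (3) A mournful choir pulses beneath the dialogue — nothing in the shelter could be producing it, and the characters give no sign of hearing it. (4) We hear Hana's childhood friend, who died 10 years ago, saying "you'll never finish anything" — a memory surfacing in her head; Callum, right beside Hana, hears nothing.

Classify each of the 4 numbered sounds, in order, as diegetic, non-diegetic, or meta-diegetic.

(1) is meta-diegetic: it's Hana's internal bodily sensation rendered as sound; only Hana 'hears' it.
(2) it's the physical sound of Hana moving in the space → diegetic.
(3) is non-diegetic: it has no source in the story world and no character can hear it — it's underscore.
(4) is meta-diegetic: it's Hana's recollection rendered as sound; the other character can't hear it.

meta-diegetic, diegetic, non-diegetic, meta-diegetic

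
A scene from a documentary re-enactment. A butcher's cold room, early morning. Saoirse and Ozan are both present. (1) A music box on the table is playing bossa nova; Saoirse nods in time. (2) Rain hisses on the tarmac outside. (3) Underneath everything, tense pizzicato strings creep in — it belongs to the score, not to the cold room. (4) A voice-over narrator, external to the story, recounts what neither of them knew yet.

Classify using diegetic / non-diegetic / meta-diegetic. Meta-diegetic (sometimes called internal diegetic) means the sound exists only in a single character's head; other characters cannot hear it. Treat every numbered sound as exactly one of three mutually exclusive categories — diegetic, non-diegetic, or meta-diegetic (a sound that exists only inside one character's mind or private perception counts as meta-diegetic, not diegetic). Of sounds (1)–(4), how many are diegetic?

Sound (1): a music box is a physical source in the scene and Saoirse reacts to it, so diegetic.
(2) it's the actual ambient sound of the location → diegetic.
Sound (3): it has no source in the story world and no character can hear it — it's underscore, so non-diegetic.
Sound (4): external voice-over — not a character, not heard by anyone in the scene, so non-diegetic.
So 2 of the 4 are diegetic: (1), (2).

2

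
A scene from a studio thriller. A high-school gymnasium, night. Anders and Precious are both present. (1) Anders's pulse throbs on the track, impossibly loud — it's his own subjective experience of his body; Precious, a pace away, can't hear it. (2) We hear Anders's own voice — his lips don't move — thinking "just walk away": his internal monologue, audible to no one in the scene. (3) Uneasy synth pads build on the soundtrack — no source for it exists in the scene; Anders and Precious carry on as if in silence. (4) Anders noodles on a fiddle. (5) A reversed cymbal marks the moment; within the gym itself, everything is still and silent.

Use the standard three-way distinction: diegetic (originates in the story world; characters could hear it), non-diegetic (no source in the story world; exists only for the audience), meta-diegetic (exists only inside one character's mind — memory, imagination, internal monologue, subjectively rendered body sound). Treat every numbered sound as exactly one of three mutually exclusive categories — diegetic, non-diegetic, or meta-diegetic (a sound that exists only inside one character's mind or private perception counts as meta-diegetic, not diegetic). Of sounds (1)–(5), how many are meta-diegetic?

2

(1) point-of-audition from inside Anders's body; not a sound in the room → meta-diegetic.
Sound (2): it's Anders's unspoken thought, heard only by the audience via his subjectivity, so meta-diegetic.
Sound (3): score with no on-screen or off-screen source; it exists for the audience alone, so non-diegetic.
(4) a character is playing a fiddle on screen → diegetic.
(5) it's a sound-design accent with no in-world source; no one in the scene can hear it → non-diegetic.
So 2 of the 5 are meta-diegetic: (1), (2).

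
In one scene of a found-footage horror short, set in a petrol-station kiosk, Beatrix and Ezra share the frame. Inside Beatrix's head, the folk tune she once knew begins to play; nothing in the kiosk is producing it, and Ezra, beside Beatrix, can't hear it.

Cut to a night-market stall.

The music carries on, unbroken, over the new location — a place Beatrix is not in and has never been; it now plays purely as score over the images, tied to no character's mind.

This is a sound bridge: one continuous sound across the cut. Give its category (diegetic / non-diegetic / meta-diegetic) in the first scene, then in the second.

meta-diegetic, non-diegetic

Scene one: the music exists only inside Beatrix's mind; Ezra can't hear it → meta-diegetic.
Scene two: it's detached from Beatrix entirely and plays over unrelated images with no in-world source — conventional underscore → non-diegetic.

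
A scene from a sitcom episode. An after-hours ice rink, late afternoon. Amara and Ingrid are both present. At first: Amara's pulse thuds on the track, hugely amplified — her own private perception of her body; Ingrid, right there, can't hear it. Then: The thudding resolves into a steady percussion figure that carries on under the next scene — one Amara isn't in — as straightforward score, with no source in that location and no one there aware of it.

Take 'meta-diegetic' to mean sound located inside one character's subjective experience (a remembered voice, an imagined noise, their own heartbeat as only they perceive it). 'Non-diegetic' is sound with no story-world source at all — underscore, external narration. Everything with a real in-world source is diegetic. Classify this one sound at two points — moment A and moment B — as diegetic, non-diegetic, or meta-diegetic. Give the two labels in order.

Moment A: it's Amara's subjective body sound, inaudible to Ingrid → meta-diegetic.
Moment B: detached from Amara and playing as sourceless score over a scene she isn't in — for the audience only → non-diegetic.

meta-diegetic, non-diegetic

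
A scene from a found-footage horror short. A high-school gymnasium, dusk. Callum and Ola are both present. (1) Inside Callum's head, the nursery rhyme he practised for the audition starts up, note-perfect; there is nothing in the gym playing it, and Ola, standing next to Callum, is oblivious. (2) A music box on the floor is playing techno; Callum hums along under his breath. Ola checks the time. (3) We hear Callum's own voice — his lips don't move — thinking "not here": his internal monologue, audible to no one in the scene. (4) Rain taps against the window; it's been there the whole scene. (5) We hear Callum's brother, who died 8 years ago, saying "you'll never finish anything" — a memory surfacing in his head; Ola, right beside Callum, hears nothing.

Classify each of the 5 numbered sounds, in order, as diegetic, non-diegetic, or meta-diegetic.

meta-diegetic, diegetic, meta-diegetic, diegetic, meta-diegetic

(1) it lives in Callum's subjectivity, not in the gym → meta-diegetic.
(2) is diegetic: source music from a music box, which exists in the story world.
(3) is meta-diegetic: internal monologue — inside Callum's mind, not spoken into the scene.
(4) rain is part of the location's real environment → diegetic.
Sound (5): it's Callum's recollection rendered as sound; the other character can't hear it, so meta-diegetic.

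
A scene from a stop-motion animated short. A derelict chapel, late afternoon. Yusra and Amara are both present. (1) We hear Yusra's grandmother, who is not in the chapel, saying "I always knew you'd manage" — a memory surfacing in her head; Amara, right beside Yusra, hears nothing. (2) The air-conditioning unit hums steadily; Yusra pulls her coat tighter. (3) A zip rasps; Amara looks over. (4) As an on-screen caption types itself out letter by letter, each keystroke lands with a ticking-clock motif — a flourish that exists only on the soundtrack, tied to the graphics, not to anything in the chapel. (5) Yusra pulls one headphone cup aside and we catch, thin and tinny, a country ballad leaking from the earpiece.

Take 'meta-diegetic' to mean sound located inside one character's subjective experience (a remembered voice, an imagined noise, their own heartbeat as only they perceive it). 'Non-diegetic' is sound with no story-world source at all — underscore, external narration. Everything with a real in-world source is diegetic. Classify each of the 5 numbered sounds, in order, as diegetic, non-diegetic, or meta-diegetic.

meta-diegetic, diegetic, diegetic, non-diegetic, diegetic

Sound (1): it's Yusra's recollection rendered as sound; the other character can't hear it, so meta-diegetic.
(2) is diegetic: it's the actual ambient sound of the location.
(3) the sound comes from a zip physically present in the location → diegetic.
Sound (4): it accompanies on-screen graphics, not anything inside the story world, so non-diegetic.
Sound (5): the headphones are an on-screen source, so diegetic.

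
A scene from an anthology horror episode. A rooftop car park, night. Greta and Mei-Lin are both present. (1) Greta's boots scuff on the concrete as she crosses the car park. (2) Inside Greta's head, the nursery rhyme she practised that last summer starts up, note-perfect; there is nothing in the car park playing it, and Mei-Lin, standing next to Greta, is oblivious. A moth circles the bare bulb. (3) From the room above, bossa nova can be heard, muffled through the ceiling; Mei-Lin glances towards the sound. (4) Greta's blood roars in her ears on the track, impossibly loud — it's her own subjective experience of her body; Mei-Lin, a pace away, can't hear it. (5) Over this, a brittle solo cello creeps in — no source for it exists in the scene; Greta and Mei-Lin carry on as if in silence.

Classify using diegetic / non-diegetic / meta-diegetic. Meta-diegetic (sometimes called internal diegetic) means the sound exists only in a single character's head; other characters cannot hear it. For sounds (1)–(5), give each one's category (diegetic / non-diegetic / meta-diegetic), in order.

diegetic, meta-diegetic, diegetic, meta-diegetic, non-diegetic

Sound (1): a character's body making contact with the set — an in-world sound, so diegetic.
(2) is meta-diegetic: remembered music, private to Greta — Mei-Lin is oblivious because it isn't in the room.
(3) the music has an off-screen but real-world source and a character hears it → diegetic.
(4) is meta-diegetic: a subjective body sound — Greta's private perception, inaudible to Mei-Lin.
(5) it has no source in the story world and no character can hear it — it's underscore → non-diegetic.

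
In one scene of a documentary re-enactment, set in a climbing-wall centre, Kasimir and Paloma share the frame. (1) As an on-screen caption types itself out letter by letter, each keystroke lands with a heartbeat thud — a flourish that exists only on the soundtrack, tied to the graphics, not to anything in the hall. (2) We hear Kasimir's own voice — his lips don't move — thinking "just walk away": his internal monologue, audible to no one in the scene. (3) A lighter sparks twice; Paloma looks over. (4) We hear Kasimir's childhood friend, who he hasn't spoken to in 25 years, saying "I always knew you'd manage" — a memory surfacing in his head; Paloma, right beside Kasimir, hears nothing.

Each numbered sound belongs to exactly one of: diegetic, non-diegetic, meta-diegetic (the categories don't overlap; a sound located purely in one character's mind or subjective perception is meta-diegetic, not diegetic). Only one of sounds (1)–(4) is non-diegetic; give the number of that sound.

(1) is non-diegetic: sound married to a title/caption — outside the diegesis by definition.
(2) internal monologue — inside Kasimir's mind, not spoken into the scene → meta-diegetic.
(3) an in-world source (a lighter); characters could hear it → diegetic.
(4) is meta-diegetic: a remembered line, private to Kasimir — not present in the room, not audible to Paloma.
Only (1) is non-diegetic.

1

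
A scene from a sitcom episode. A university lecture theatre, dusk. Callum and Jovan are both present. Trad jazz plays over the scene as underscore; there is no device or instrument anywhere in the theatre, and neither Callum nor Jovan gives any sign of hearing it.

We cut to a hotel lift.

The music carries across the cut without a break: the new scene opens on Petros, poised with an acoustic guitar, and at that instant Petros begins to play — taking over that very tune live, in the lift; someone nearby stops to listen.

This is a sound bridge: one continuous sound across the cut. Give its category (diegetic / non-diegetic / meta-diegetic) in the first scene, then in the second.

non-diegetic, diegetic

Scene one: there's no in-world source anywhere and no character hears it — underscore for the audience only → non-diegetic.
Scene two: from the moment Petros starts playing, the tune is being performed on an acoustic guitar inside the story world and another character hears it → diegetic.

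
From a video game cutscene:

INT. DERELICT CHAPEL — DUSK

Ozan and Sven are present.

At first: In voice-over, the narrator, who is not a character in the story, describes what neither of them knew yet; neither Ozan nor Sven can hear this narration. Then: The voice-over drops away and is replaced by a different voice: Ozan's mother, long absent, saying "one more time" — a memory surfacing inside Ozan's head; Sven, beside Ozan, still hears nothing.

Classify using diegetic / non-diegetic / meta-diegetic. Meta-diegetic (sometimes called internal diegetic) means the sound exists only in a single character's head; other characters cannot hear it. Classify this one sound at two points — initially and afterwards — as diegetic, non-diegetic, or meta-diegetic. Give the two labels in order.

non-diegetic, meta-diegetic

Initially: the external narrator addresses only the audience — outside the story world → non-diegetic.
Afterwards: the replacement voice is a memory inside Ozan's mind specifically → meta-diegetic.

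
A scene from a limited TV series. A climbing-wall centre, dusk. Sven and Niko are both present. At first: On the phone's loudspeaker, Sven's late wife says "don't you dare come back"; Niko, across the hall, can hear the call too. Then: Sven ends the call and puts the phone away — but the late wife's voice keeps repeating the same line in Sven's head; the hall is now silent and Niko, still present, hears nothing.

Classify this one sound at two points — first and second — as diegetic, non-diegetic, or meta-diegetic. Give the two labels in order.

diegetic, meta-diegetic

First: the loudspeaker is an in-world source; both Sven and Niko hear the call → diegetic.
Second: with the phone off, the voice continues only as Sven's private mental replay — Niko can't hear it → meta-diegetic.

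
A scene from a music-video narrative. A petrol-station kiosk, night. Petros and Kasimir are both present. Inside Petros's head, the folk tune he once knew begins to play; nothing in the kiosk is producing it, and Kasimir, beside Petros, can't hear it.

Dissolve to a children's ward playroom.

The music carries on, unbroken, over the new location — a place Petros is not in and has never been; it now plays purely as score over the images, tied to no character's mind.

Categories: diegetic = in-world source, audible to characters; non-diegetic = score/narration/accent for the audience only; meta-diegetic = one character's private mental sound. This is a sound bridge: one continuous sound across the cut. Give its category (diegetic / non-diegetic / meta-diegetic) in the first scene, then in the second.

meta-diegetic, non-diegetic

Scene one: the music exists only inside Petros's mind; Kasimir can't hear it → meta-diegetic.
Scene two: it's detached from Petros entirely and plays over unrelated images with no in-world source — conventional underscore → non-diegetic.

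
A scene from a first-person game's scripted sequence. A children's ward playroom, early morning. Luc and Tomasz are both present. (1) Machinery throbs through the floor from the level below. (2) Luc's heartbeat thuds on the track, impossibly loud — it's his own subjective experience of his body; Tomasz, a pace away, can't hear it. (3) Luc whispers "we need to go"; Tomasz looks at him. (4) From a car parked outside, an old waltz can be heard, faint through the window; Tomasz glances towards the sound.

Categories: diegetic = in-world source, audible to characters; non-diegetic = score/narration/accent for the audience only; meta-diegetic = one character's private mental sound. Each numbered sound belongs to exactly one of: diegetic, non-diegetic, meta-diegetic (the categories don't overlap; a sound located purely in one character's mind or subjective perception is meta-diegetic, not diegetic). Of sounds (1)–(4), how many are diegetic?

Sound (1): machinery is part of the location's real environment, so diegetic.
(2) is meta-diegetic: it's Luc's internal bodily sensation rendered as sound; only Luc 'hears' it.
(3) spoken by a character present in the story world → diegetic.
(4) is diegetic: it's coming from a car parked outside — a location within the story world — and Tomasz reacts.
Diegetic: (1), (3), (4) — that's 3.

3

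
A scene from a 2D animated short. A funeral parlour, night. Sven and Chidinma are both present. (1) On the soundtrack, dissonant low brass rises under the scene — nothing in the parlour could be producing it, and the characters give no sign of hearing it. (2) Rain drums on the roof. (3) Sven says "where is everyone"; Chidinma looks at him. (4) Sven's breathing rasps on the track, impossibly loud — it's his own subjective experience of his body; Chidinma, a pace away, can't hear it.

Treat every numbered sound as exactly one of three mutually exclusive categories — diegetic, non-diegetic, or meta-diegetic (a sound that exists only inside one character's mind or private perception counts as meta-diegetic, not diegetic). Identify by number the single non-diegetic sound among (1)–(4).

Sound (1): score with no on-screen or off-screen source; it exists for the audience alone, so non-diegetic.
Sound (2): it's the actual ambient sound of the location, so diegetic.
(3) on-screen dialogue — Sven speaks and Chidinma is there to hear → diegetic.
Sound (4): it's Sven's internal bodily sensation rendered as sound; only Sven 'hears' it, so meta-diegetic.
Only (1) is non-diegetic.

1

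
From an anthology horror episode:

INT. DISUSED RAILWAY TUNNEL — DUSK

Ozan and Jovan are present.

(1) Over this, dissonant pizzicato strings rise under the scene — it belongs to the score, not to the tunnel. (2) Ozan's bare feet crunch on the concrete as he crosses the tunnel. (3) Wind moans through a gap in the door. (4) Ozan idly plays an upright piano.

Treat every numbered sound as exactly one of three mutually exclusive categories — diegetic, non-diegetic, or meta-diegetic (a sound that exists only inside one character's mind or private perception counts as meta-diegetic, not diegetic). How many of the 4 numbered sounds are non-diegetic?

1

Sound (1): it has no source in the story world and no character can hear it — it's underscore, so non-diegetic.
(2) is diegetic: it's the physical sound of Ozan moving in the space.
(3) it's the actual ambient sound of the location → diegetic.
(4) the instrument and the performer are both in the scene → diegetic.
Non-diegetic: (1) — that's 1.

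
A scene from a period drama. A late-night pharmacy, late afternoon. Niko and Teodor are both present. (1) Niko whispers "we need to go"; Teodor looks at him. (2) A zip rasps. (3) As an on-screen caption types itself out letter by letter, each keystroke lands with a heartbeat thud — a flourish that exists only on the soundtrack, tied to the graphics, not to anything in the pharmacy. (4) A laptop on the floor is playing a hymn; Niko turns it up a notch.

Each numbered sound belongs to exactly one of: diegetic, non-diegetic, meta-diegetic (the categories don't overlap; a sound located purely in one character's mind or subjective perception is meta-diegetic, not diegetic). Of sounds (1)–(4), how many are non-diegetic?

1

Sound (1): Niko is a character speaking aloud in the scene, so diegetic.
(2) is diegetic: the sound comes from a zip physically present in the location.
Sound (3): the caption isn't part of the story world, so neither is the sound tied to it, so non-diegetic.
(4) the music comes from an on-screen device that Niko responds to → diegetic.
Non-diegetic: (3) — that's 1.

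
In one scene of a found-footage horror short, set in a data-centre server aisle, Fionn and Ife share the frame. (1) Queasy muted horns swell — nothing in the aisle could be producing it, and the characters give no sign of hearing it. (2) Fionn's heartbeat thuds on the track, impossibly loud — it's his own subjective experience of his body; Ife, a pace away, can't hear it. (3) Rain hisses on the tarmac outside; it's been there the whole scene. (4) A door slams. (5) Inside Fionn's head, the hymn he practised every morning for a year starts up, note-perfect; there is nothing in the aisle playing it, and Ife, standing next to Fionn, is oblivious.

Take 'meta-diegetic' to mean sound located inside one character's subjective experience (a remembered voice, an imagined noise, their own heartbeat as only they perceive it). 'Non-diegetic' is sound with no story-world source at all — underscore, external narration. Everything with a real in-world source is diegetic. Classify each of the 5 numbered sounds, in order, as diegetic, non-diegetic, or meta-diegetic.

non-diegetic, meta-diegetic, diegetic, diegetic, meta-diegetic

(1) is non-diegetic: score with no on-screen or off-screen source; it exists for the audience alone.
(2) point-of-audition from inside Fionn's body; not a sound in the room → meta-diegetic.
(3) ambient/room sound belonging to the story's physical space → diegetic.
(4) is diegetic: a door is a real object/event in the scene's world.
(5) is meta-diegetic: it lives in Fionn's subjectivity, not in the aisle.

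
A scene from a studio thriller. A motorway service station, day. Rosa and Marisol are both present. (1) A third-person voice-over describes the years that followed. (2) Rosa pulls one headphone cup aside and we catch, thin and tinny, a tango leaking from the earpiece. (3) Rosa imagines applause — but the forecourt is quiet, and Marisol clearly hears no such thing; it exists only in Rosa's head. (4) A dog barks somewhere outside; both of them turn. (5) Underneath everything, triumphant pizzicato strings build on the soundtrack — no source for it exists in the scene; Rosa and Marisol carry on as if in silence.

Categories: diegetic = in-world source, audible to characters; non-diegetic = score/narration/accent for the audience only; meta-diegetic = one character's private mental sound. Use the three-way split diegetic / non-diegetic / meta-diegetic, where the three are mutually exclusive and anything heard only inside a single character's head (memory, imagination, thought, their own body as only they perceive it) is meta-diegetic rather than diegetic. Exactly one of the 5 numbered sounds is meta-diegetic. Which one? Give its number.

Sound (1): commentary laid over the scene from outside the fiction, so non-diegetic.
(2) the earpiece is a real device on Rosa's head — source music → diegetic.
(3) the sound is imagined by Rosa; nothing in the story world is producing it and Marisol can't hear it → meta-diegetic.
Sound (4): an in-world source (a dog); characters could hear it, so diegetic.
(5) is non-diegetic: it has no source in the story world and no character can hear it — it's underscore.
Only (3) is meta-diegetic.

3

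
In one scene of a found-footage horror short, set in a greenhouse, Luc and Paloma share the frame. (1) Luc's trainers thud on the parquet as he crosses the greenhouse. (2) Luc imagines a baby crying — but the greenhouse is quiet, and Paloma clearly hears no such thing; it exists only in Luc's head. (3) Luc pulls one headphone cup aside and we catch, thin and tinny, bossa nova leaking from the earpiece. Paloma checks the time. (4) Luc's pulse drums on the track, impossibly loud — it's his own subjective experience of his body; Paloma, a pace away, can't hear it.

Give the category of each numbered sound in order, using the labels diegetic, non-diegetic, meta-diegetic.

diegetic, meta-diegetic, diegetic, meta-diegetic

(1) Luc's footsteps are produced in the story world → diegetic.
(2) subjective to Luc: the greenhouse is silent and Paloma hears nothing → meta-diegetic.
(3) the headphones are an on-screen source → diegetic.
(4) is meta-diegetic: it's Luc's internal bodily sensation rendered as sound; only Luc 'hears' it.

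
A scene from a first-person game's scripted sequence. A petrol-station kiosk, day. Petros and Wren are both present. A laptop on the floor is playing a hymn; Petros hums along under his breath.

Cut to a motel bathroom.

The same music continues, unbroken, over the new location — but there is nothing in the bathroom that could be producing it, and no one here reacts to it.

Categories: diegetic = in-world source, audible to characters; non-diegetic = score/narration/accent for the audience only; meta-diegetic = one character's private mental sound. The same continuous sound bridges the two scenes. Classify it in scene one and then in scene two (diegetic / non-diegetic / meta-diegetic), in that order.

diegetic, non-diegetic

Scene one: a laptop is an on-screen source and Petros reacts to it → diegetic.
Scene two: there is no source in the bathroom and no one hears it — it's now underscore → non-diegetic.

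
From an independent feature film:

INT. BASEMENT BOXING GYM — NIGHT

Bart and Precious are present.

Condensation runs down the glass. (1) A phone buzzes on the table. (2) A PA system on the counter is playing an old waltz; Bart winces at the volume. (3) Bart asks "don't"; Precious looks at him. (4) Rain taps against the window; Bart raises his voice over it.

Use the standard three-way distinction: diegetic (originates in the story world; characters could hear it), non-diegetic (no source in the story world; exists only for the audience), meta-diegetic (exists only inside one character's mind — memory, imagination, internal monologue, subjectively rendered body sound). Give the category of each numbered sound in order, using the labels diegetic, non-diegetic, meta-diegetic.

diegetic, diegetic, diegetic, diegetic

Sound (1): the sound comes from a phone physically present in the location, so diegetic.
(2) is diegetic: the music comes from an on-screen device that Bart responds to.
Sound (3): spoken by a character present in the story world, so diegetic.
Sound (4): it's the actual ambient sound of the location, so diegetic.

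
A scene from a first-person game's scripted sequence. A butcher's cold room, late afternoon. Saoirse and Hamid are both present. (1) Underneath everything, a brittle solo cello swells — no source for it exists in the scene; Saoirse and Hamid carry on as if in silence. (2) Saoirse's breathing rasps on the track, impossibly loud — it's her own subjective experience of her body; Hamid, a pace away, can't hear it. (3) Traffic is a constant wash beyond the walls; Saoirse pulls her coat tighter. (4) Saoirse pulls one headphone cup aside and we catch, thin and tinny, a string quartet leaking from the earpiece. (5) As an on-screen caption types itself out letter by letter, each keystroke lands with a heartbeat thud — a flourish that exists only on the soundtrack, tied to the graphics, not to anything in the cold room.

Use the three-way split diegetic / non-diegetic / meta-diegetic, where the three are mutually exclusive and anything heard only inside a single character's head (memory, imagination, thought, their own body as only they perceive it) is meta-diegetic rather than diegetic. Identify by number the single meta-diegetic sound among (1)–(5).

(1) is non-diegetic: nothing in the cold room produces it and the characters don't hear it — pure soundtrack.
(2) is meta-diegetic: point-of-audition from inside Saoirse's body; not a sound in the room.
Sound (3): traffic is part of the location's real environment, so diegetic.
Sound (4): the headphones are an on-screen source, so diegetic.
Sound (5): sound married to a title/caption — outside the diegesis by definition, so non-diegetic.
Only (2) is meta-diegetic.

2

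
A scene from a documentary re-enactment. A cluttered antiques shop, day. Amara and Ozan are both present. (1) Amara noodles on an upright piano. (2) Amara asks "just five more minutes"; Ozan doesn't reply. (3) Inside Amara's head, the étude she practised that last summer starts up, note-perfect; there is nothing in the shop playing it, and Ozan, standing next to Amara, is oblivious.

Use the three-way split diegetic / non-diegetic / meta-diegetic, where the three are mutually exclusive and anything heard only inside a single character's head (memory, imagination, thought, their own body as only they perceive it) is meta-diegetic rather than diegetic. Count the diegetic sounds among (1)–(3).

Sound (1): the instrument and the performer are both in the scene, so diegetic.
(2) spoken by a character present in the story world → diegetic.
Sound (3): remembered music, private to Amara — Ozan is oblivious because it isn't in the room, so meta-diegetic.
Diegetic: (1), (2) — that's 2.

2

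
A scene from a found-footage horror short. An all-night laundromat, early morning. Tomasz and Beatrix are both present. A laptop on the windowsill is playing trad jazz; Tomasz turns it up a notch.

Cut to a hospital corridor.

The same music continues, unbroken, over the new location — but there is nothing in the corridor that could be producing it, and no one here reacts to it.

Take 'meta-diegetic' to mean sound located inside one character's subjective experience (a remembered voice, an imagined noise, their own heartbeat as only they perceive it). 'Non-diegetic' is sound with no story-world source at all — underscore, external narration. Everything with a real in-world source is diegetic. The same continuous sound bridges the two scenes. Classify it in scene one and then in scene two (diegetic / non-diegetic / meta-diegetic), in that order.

diegetic, non-diegetic

Scene one: a laptop is an on-screen source and Tomasz reacts to it → diegetic.
Scene two: there is no source in the corridor and no one hears it — it's now underscore → non-diegetic.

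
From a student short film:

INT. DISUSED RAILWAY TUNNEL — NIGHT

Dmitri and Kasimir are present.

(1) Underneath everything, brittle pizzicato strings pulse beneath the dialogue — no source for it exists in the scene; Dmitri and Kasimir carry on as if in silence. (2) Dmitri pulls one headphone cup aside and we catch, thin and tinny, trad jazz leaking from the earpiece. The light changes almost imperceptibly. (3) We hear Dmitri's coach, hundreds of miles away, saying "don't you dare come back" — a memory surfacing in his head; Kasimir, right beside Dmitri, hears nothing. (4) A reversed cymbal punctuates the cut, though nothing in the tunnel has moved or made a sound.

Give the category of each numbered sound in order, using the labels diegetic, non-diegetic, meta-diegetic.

non-diegetic, diegetic, meta-diegetic, non-diegetic

(1) nothing in the tunnel produces it and the characters don't hear it — pure soundtrack → non-diegetic.
(2) it's leaking from a physical pair of headphones in the scene → diegetic.
Sound (3): a remembered line, private to Dmitri — not present in the room, not audible to Kasimir, so meta-diegetic.
Sound (4): it's a sound-design accent with no in-world source; no one in the scene can hear it, so non-diegetic.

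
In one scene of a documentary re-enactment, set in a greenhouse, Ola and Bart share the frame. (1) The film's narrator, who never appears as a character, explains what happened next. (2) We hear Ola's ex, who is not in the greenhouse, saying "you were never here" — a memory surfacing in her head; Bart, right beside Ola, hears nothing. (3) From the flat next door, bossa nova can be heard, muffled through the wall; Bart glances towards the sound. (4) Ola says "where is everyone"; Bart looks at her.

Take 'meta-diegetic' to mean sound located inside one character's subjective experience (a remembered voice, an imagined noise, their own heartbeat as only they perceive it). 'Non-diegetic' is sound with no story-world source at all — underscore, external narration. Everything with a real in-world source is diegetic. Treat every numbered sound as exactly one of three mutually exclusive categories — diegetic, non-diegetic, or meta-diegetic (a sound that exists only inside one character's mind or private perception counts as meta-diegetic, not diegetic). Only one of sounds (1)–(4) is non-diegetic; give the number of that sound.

1

(1) is non-diegetic: commentary laid over the scene from outside the fiction.
Sound (2): a remembered line, private to Ola — not present in the room, not audible to Bart, so meta-diegetic.
(3) is diegetic: off-screen diegetic: the source is out of frame but still in the story's space.
(4) on-screen dialogue — Ola speaks and Bart is there to hear → diegetic.
Only (1) is non-diegetic.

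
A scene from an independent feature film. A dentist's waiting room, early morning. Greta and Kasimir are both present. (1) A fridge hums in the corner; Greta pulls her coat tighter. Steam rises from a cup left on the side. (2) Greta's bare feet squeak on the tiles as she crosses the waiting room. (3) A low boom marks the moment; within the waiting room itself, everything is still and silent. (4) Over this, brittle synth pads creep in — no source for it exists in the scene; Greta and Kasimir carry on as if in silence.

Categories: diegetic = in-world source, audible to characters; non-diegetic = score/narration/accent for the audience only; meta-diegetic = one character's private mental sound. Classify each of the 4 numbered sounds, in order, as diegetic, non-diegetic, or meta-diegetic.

(1) is diegetic: a fridge is part of the location's real environment.
(2) it's the physical sound of Greta moving in the space → diegetic.
(3) is non-diegetic: it's a sound-design accent with no in-world source; no one in the scene can hear it.
Sound (4): score with no on-screen or off-screen source; it exists for the audience alone, so non-diegetic.

diegetic, diegetic, non-diegetic, non-diegetic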